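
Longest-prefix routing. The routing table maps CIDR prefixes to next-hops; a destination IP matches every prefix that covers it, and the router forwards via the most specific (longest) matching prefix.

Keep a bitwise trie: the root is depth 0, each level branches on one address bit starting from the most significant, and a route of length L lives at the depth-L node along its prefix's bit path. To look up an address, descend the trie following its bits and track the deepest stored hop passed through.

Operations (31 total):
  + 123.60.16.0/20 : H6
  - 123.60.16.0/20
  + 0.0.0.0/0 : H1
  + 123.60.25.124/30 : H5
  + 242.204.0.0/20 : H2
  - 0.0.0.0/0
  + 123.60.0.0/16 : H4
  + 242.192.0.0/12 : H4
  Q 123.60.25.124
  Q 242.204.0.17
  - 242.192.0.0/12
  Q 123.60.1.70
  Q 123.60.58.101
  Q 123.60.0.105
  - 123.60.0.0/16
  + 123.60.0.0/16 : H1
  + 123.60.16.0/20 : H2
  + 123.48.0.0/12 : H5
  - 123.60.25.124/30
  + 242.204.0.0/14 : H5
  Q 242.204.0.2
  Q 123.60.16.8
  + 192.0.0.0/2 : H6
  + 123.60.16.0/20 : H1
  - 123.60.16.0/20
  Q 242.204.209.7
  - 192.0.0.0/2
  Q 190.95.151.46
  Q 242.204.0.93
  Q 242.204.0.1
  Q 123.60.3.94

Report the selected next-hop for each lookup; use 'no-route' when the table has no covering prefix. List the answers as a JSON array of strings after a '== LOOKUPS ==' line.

Apply in order:
  + 123.60.16.0/20 (H6) depth=20
  - 123.60.16.0/20 clear@20
  + 0.0.0.0/0 (H1) depth=0
  + 123.60.25.124/30 (H5) depth=30
  + 242.204.0.0/20 (H2) depth=20
  - 0.0.0.0/0 clear@0
  + 123.60.0.0/16 (H4) depth=16
  + 242.192.0.0/12 (H4) depth=12
  ? 123.60.25.124  path d0:-→d1:-→d2:-→d3:-→d4:-→d5:-→d6:-→d7:-→d8:-→d9:-→d10:-→d11:-→d12:-→d13:-→d14:-→d15:-→d16:H4→d17:-→d18:-→d19:-→d20:-→d21:-→d22:-→d23:-→d24:-→d25:-→d26:-→d27:-→d28:-→d29:-→d30:H5  best=H5
  ? 242.204.0.17  path d0:-→d1:-→d2:-→d3:-→d4:-→d5:-→d6:-→d7:-→d8:-→d9:-→d10:-→d11:-→d12:H4→d13:-→d14:-→d15:-→d16:-→d17:-→d18:-→d19:-→d20:H2  best=H2
  - 242.192.0.0/12 clear@12
  ? 123.60.1.70  path d0:-→d1:-→d2:-→d3:-→d4:-→d5:-→d6:-→d7:-→d8:-→d9:-→d10:-→d11:-→d12:-→d13:-→d14:-→d15:-→d16:H4→d17:-→d18:-→d19:-  best=H4
  ? 123.60.58.101  path d0:-→d1:-→d2:-→d3:-→d4:-→d5:-→d6:-→d7:-→d8:-→d9:-→d10:-→d11:-→d12:-→d13:-→d14:-→d15:-→d16:H4→d17:-→d18:-  best=H4
  ? 123.60.0.105  path d0:-→d1:-→d2:-→d3:-→d4:-→d5:-→d6:-→d7:-→d8:-→d9:-→d10:-→d11:-→d12:-→d13:-→d14:-→d15:-→d16:H4→d17:-→d18:-→d19:-  best=H4
  - 123.60.0.0/16 clear@16
  + 123.60.0.0/16 (H1) depth=16
  + 123.60.16.0/20 (H2) depth=20
  + 123.48.0.0/12 (H5) depth=12
  - 123.60.25.124/30 clear@30
  + 242.204.0.0/14 (H5) depth=14
  ? 242.204.0.2  path d0:-→d1:-→d2:-→d3:-→d4:-→d5:-→d6:-→d7:-→d8:-→d9:-→d10:-→d11:-→d12:-→d13:-→d14:H5→d15:-→d16:-→d17:-→d18:-→d19:-→d20:H2  best=H2
  ? 123.60.16.8  path d0:-→d1:-→d2:-→d3:-→d4:-→d5:-→d6:-→d7:-→d8:-→d9:-→d10:-→d11:-→d12:H5→d13:-→d14:-→d15:-→d16:H1→d17:-→d18:-→d19:-→d20:H2  best=H2
  + 192.0.0.0/2 (H6) depth=2
  + 123.60.16.0/20 (H1) depth=20
  - 123.60.16.0/20 clear@20
  ? 242.204.209.7  path d0:-→d1:-→d2:H6→d3:-→d4:-→d5:-→d6:-→d7:-→d8:-→d9:-→d10:-→d11:-→d12:-→d13:-→d14:H5→d15:-→d16:-  best=H5
  - 192.0.0.0/2 clear@2
  ? 190.95.151.46  path d0:-→d1:-  best=no-route
  ? 242.204.0.93  path d0:-→d1:-→d2:-→d3:-→d4:-→d5:-→d6:-→d7:-→d8:-→d9:-→d10:-→d11:-→d12:-→d13:-→d14:H5→d15:-→d16:-→d17:-→d18:-→d19:-→d20:H2  best=H2
  ? 242.204.0.1  path d0:-→d1:-→d2:-→d3:-→d4:-→d5:-→d6:-→d7:-→d8:-→d9:-→d10:-→d11:-→d12:-→d13:-→d14:H5→d15:-→d16:-→d17:-→d18:-→d19:-→d20:H2  best=H2
  ? 123.60.3.94  path d0:-→d1:-→d2:-→d3:-→d4:-→d5:-→d6:-→d7:-→d8:-→d9:-→d10:-→d11:-→d12:H5→d13:-→d14:-→d15:-→d16:H1→d17:-→d18:-→d19:-  best=H1

== LOOKUPS ==
["H5","H2","H4","H4","H4","H2","H2","H5","no-route","H2","H2","H1"]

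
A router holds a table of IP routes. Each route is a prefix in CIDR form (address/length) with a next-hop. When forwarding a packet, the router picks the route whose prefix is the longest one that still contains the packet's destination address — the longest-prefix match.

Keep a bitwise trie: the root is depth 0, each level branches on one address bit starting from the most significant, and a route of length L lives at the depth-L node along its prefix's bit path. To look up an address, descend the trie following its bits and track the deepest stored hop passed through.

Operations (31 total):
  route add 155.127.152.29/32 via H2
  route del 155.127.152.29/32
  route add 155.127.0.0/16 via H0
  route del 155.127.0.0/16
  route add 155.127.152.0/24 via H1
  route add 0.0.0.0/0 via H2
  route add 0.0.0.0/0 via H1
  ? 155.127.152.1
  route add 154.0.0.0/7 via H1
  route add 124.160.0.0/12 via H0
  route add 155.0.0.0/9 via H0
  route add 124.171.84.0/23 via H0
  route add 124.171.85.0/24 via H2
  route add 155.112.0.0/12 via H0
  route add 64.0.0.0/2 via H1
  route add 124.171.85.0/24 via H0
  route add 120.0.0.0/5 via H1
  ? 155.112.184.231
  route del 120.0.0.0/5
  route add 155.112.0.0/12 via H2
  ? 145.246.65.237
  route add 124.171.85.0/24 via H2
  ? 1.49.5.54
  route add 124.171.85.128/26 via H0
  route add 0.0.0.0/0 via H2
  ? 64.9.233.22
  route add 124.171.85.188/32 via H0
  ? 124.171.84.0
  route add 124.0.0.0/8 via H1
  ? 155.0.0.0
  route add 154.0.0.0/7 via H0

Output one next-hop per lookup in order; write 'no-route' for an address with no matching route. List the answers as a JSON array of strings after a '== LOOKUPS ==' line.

Trace:
  + 155.127.152.29/32 (H2) depth=32
  - 155.127.152.29/32 clear@32
  + 155.127.0.0/16 (H0) depth=16
  - 155.127.0.0/16 clear@16
  + 155.127.152.0/24 (H1) depth=24
  + 0.0.0.0/0 (H2) depth=0
  + 0.0.0.0/0 (H1) depth=0
  Q 155.127.152.1: descend 100110110111111110011000000 ; hops seen [H1,H1] ; pick H1
  + 154.0.0.0/7 (H1) depth=7
  + 124.160.0.0/12 (H0) depth=12
  + 155.0.0.0/9 (H0) depth=9
  + 124.171.84.0/23 (H0) depth=23
  + 124.171.85.0/24 (H2) depth=24
  + 155.112.0.0/12 (H0) depth=12
  + 64.0.0.0/2 (H1) depth=2
  + 124.171.85.0/24 (H0) depth=24
  + 120.0.0.0/5 (H1) depth=5
  Q 155.112.184.231: descend 100110110111 ; hops seen [H1,H1,H0,H0] ; pick H0
  - 120.0.0.0/5 clear@5
  + 155.112.0.0/12 (H2) depth=12
  Q 145.246.65.237: descend 1001 ; hops seen [H1] ; pick H1
  + 124.171.85.0/24 (H2) depth=24
  Q 1.49.5.54: descend 0 ; hops seen [H1] ; pick H1
  + 124.171.85.128/26 (H0) depth=26
  + 0.0.0.0/0 (H2) depth=0
  Q 64.9.233.22: descend 01 ; hops seen [H2,H1] ; pick H1
  + 124.171.85.188/32 (H0) depth=32
  Q 124.171.84.0: descend 01111100101010110101010 ; hops seen [H2,H1,H0,H0] ; pick H0
  + 124.0.0.0/8 (H1) depth=8
  Q 155.0.0.0: descend 100110110 ; hops seen [H2,H1,H0] ; pick H0
  + 154.0.0.0/7 (H0) depth=7

== LOOKUPS ==
["H1","H0","H1","H1","H1","H0","H0"]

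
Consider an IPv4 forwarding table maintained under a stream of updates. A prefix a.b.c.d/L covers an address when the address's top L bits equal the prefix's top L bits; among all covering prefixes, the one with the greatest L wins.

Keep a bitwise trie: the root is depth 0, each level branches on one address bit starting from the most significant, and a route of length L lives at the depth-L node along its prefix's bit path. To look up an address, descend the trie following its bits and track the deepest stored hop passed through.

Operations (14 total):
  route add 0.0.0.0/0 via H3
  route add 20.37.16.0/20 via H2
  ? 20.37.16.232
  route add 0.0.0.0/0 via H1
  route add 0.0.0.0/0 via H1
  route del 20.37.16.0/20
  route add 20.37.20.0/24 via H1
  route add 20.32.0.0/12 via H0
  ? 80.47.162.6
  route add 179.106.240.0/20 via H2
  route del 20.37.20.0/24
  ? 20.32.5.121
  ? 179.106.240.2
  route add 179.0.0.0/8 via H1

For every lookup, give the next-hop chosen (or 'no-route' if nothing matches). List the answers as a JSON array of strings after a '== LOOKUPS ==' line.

Trace:
  add 0.0.0.0/0 -> H3 at depth 0
  add 20.37.16.0/20 -> H2 at depth 20
  Q 20.37.16.232: descend 00010100001001010001 ; hops seen [H3,H2] ; pick H2
  add 0.0.0.0/0 -> H1 at depth 0
  add 0.0.0.0/0 -> H1 at depth 0
  del 20.37.16.0/20 (clear depth 20)
  add 20.37.20.0/24 -> H1 at depth 24
  add 20.32.0.0/12 -> H0 at depth 12
  Q 80.47.162.6: descend 0 ; hops seen [H1] ; pick H1
  add 179.106.240.0/20 -> H2 at depth 20
  del 20.37.20.0/24 (clear depth 24)
  Q 20.32.5.121: descend 0001010000100 ; hops seen [H1,H0] ; pick H0
  Q 179.106.240.2: descend 10110011011010101111 ; hops seen [H1,H2] ; pick H2
  add 179.0.0.0/8 -> H1 at depth 8

== LOOKUPS ==
["H2","H1","H0","H2"]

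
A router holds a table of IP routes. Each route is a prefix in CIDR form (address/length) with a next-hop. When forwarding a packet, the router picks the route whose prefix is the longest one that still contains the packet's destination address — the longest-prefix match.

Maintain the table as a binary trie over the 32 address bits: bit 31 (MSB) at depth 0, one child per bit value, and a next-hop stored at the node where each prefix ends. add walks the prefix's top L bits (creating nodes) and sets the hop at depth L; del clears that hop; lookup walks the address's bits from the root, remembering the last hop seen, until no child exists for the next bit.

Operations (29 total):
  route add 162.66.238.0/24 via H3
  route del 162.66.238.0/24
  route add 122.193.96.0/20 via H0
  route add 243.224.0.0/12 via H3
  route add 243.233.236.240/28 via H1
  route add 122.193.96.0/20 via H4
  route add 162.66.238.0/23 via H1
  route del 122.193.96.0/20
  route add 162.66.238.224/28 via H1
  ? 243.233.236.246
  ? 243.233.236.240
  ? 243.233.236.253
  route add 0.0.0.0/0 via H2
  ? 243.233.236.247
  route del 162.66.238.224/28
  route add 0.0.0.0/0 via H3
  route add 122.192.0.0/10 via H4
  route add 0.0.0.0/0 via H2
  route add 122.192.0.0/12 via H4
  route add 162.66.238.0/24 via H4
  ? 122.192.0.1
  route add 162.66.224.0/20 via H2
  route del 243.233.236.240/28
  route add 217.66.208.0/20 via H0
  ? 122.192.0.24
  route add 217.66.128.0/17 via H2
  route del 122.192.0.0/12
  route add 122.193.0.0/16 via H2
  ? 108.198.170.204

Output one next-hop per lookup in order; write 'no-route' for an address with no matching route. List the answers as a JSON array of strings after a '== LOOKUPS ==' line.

Apply in order:
  add 162.66.238.0/24 -> H3 at depth 24
  - 162.66.238.0/24 clear@24
  add 122.193.96.0/20 -> H0 at depth 20
  add 243.224.0.0/12 -> H3 at depth 12
  add 243.233.236.240/28 -> H1 at depth 28
  add 122.193.96.0/20 -> H4 at depth 20
  add 162.66.238.0/23 -> H1 at depth 23
  - 122.193.96.0/20 clear@20
  add 162.66.238.224/28 -> H1 at depth 28
  lookup 243.233.236.246: bits 1111001111101001111011001111 walk d0:-→d1:-→d2:-→d3:-→d4:-→d5:-→d6:-→d7:-→d8:-→d9:-→d10:-→d11:-→d12:H3→d13:-→d14:-→d15:-→d16:-→d17:-→d18:-→d19:-→d20:-→d21:-→d22:-→d23:-→d24:-→d25:-→d26:-→d27:-→d28:H1 -> H1
  lookup 243.233.236.240: bits 1111001111101001111011001111 walk d0:-→d1:-→d2:-→d3:-→d4:-→d5:-→d6:-→d7:-→d8:-→d9:-→d10:-→d11:-→d12:H3→d13:-→d14:-→d15:-→d16:-→d17:-→d18:-→d19:-→d20:-→d21:-→d22:-→d23:-→d24:-→d25:-→d26:-→d27:-→d28:H1 -> H1
  lookup 243.233.236.253: bits 1111001111101001111011001111 walk d0:-→d1:-→d2:-→d3:-→d4:-→d5:-→d6:-→d7:-→d8:-→d9:-→d10:-→d11:-→d12:H3→d13:-→d14:-→d15:-→d16:-→d17:-→d18:-→d19:-→d20:-→d21:-→d22:-→d23:-→d24:-→d25:-→d26:-→d27:-→d28:H1 -> H1
  add 0.0.0.0/0 -> H2 at depth 0
  lookup 243.233.236.247: bits 1111001111101001111011001111 walk d0:H2→d1:-→d2:-→d3:-→d4:-→d5:-→d6:-→d7:-→d8:-→d9:-→d10:-→d11:-→d12:H3→d13:-→d14:-→d15:-→d16:-→d17:-→d18:-→d19:-→d20:-→d21:-→d22:-→d23:-→d24:-→d25:-→d26:-→d27:-→d28:H1 -> H1
  - 162.66.238.224/28 clear@28
  add 0.0.0.0/0 -> H3 at depth 0
  add 122.192.0.0/10 -> H4 at depth 10
  add 0.0.0.0/0 -> H2 at depth 0
  add 122.192.0.0/12 -> H4 at depth 12
  add 162.66.238.0/24 -> H4 at depth 24
  lookup 122.192.0.1: bits 011110101100000 walk d0:H2→d1:-→d2:-→d3:-→d4:-→d5:-→d6:-→d7:-→d8:-→d9:-→d10:H4→d11:-→d12:H4→d13:-→d14:-→d15:- -> H4
  add 162.66.224.0/20 -> H2 at depth 20
  - 243.233.236.240/28 clear@28
  add 217.66.208.0/20 -> H0 at depth 20
  lookup 122.192.0.24: bits 011110101100000 walk d0:H2→d1:-→d2:-→d3:-→d4:-→d5:-→d6:-→d7:-→d8:-→d9:-→d10:H4→d11:-→d12:H4→d13:-→d14:-→d15:- -> H4
  add 217.66.128.0/17 -> H2 at depth 17
  - 122.192.0.0/12 clear@12
  add 122.193.0.0/16 -> H2 at depth 16
  lookup 108.198.170.204: bits 011 walk d0:H2→d1:-→d2:-→d3:- -> H2

== LOOKUPS ==
["H1","H1","H1","H1","H4","H4","H2"]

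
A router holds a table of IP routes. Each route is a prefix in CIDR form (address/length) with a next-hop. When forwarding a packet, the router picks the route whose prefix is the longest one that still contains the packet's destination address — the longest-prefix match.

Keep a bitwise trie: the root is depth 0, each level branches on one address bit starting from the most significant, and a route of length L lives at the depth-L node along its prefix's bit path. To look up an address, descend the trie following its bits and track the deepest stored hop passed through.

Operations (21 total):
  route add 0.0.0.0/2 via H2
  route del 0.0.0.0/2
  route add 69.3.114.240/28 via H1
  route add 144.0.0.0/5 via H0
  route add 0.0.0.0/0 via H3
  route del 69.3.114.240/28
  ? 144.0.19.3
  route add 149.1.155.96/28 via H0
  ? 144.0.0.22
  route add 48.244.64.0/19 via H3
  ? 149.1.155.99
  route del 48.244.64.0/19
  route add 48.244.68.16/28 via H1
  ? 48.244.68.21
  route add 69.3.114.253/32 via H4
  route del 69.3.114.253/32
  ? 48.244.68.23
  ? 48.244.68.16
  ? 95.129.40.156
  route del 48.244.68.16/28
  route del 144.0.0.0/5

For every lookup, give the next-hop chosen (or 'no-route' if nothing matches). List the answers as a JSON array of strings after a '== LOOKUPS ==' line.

Trace:
  + 0.0.0.0/2 (H2) depth=2
  - 0.0.0.0/2 clear@2
  + 69.3.114.240/28 (H1) depth=28
  + 144.0.0.0/5 (H0) depth=5
  + 0.0.0.0/0 (H3) depth=0
  - 69.3.114.240/28 clear@28
  Q 144.0.19.3: descend 10010 ; hops seen [H3,H0] ; pick H0
  + 149.1.155.96/28 (H0) depth=28
  Q 144.0.0.22: descend 10010 ; hops seen [H3,H0] ; pick H0
  + 48.244.64.0/19 (H3) depth=19
  Q 149.1.155.99: descend 1001010100000001100110110110 ; hops seen [H3,H0,H0] ; pick H0
  - 48.244.64.0/19 clear@19
  + 48.244.68.16/28 (H1) depth=28
  Q 48.244.68.21: descend 0011000011110100010001000001 ; hops seen [H3,H1] ; pick H1
  + 69.3.114.253/32 (H4) depth=32
  - 69.3.114.253/32 clear@32
  Q 48.244.68.23: descend 0011000011110100010001000001 ; hops seen [H3,H1] ; pick H1
  Q 48.244.68.16: descend 0011000011110100010001000001 ; hops seen [H3,H1] ; pick H1
  Q 95.129.40.156: descend 010 ; hops seen [H3] ; pick H3
  - 48.244.68.16/28 clear@28
  - 144.0.0.0/5 clear@5

== LOOKUPS ==
["H0","H0","H0","H1","H1","H1","H3"]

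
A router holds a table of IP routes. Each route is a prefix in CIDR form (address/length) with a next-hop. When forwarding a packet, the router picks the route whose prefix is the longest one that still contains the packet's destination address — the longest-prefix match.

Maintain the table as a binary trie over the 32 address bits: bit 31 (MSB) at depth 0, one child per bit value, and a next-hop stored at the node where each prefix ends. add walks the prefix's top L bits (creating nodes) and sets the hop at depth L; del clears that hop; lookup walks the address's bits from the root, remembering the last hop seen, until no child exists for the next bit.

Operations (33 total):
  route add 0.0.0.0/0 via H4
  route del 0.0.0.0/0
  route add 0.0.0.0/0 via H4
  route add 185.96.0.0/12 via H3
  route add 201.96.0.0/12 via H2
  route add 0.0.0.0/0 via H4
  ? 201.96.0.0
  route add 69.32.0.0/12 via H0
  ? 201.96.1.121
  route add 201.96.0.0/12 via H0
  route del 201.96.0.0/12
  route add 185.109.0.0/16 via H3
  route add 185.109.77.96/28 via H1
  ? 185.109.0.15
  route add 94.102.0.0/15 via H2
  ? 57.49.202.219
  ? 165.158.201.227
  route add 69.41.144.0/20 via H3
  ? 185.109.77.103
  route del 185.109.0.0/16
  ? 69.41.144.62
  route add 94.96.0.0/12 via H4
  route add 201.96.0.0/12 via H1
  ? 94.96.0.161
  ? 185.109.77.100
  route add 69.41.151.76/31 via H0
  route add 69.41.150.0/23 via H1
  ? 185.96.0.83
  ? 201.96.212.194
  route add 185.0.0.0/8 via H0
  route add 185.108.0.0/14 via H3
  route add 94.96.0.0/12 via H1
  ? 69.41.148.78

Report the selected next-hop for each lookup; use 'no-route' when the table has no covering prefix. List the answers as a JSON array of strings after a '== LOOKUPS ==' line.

Apply in order:
  add 0.0.0.0/0 -> H4 at depth 0
  - 0.0.0.0/0 clear@0
  add 0.0.0.0/0 -> H4 at depth 0
  add 185.96.0.0/12 -> H3 at depth 12
  add 201.96.0.0/12 -> H2 at depth 12
  add 0.0.0.0/0 -> H4 at depth 0
  ? 201.96.0.0  path d0:H4→d1:-→d2:-→d3:-→d4:-→d5:-→d6:-→d7:-→d8:-→d9:-→d10:-→d11:-→d12:H2  best=H2
  add 69.32.0.0/12 -> H0 at depth 12
  ? 201.96.1.121  path d0:H4→d1:-→d2:-→d3:-→d4:-→d5:-→d6:-→d7:-→d8:-→d9:-→d10:-→d11:-→d12:H2  best=H2
  add 201.96.0.0/12 -> H0 at depth 12
  - 201.96.0.0/12 clear@12
  add 185.109.0.0/16 -> H3 at depth 16
  add 185.109.77.96/28 -> H1 at depth 28
  ? 185.109.0.15  path d0:H4→d1:-→d2:-→d3:-→d4:-→d5:-→d6:-→d7:-→d8:-→d9:-→d10:-→d11:-→d12:H3→d13:-→d14:-→d15:-→d16:H3→d17:-  best=H3
  add 94.102.0.0/15 -> H2 at depth 15
  ? 57.49.202.219  path d0:H4→d1:-  best=H4
  ? 165.158.201.227  path d0:H4→d1:-→d2:-→d3:-  best=H4
  add 69.41.144.0/20 -> H3 at depth 20
  ? 185.109.77.103  path d0:H4→d1:-→d2:-→d3:-→d4:-→d5:-→d6:-→d7:-→d8:-→d9:-→d10:-→d11:-→d12:H3→d13:-→d14:-→d15:-→d16:H3→d17:-→d18:-→d19:-→d20:-→d21:-→d22:-→d23:-→d24:-→d25:-→d26:-→d27:-→d28:H1  best=H1
  - 185.109.0.0/16 clear@16
  ? 69.41.144.62  path d0:H4→d1:-→d2:-→d3:-→d4:-→d5:-→d6:-→d7:-→d8:-→d9:-→d10:-→d11:-→d12:H0→d13:-→d14:-→d15:-→d16:-→d17:-→d18:-→d19:-→d20:H3  best=H3
  add 94.96.0.0/12 -> H4 at depth 12
  add 201.96.0.0/12 -> H1 at depth 12
  ? 94.96.0.161  path d0:H4→d1:-→d2:-→d3:-→d4:-→d5:-→d6:-→d7:-→d8:-→d9:-→d10:-→d11:-→d12:H4→d13:-  best=H4
  ? 185.109.77.100  path d0:H4→d1:-→d2:-→d3:-→d4:-→d5:-→d6:-→d7:-→d8:-→d9:-→d10:-→d11:-→d12:H3→d13:-→d14:-→d15:-→d16:-→d17:-→d18:-→d19:-→d20:-→d21:-→d22:-→d23:-→d24:-→d25:-→d26:-→d27:-→d28:H1  best=H1
  add 69.41.151.76/31 -> H0 at depth 31
  add 69.41.150.0/23 -> H1 at depth 23
  ? 185.96.0.83  path d0:H4→d1:-→d2:-→d3:-→d4:-→d5:-→d6:-→d7:-→d8:-→d9:-→d10:-→d11:-→d12:H3  best=H3
  ? 201.96.212.194  path d0:H4→d1:-→d2:-→d3:-→d4:-→d5:-→d6:-→d7:-→d8:-→d9:-→d10:-→d11:-→d12:H1  best=H1
  add 185.0.0.0/8 -> H0 at depth 8
  add 185.108.0.0/14 -> H3 at depth 14
  add 94.96.0.0/12 -> H1 at depth 12
  ? 69.41.148.78  path d0:H4→d1:-→d2:-→d3:-→d4:-→d5:-→d6:-→d7:-→d8:-→d9:-→d10:-→d11:-→d12:H0→d13:-→d14:-→d15:-→d16:-→d17:-→d18:-→d19:-→d20:H3→d21:-→d22:-  best=H3

== LOOKUPS ==
["H2","H2","H3","H4","H4","H1","H3","H4","H1","H3","H1","H3"]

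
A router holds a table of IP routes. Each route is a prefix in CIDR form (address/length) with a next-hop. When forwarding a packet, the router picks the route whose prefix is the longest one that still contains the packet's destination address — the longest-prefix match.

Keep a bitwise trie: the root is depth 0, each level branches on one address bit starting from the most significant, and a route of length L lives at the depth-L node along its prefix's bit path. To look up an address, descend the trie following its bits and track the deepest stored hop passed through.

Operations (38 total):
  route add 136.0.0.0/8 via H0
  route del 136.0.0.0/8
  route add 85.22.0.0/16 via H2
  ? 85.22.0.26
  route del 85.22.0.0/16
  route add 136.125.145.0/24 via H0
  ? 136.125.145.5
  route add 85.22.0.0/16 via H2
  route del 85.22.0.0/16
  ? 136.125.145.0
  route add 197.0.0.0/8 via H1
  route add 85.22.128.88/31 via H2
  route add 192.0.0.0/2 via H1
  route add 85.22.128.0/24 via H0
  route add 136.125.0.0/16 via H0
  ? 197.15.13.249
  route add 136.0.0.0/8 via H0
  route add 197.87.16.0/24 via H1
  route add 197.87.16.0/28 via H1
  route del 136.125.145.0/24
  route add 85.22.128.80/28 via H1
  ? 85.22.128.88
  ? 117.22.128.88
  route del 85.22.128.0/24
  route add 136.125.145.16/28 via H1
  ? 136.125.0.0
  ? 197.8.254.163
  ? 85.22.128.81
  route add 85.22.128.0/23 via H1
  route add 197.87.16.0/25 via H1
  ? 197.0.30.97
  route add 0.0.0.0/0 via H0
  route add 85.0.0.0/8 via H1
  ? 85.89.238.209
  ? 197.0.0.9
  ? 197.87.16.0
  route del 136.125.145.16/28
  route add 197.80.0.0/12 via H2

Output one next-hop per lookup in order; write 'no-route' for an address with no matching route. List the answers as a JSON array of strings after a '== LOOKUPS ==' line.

Trace:
  add 136.0.0.0/8 -> H0 at depth 8
  del 136.0.0.0/8 (clear depth 8)
  add 85.22.0.0/16 -> H2 at depth 16
  lookup 85.22.0.26: bits 0101010100010110 walk d0:-→d1:-→d2:-→d3:-→d4:-→d5:-→d6:-→d7:-→d8:-→d9:-→d10:-→d11:-→d12:-→d13:-→d14:-→d15:-→d16:H2 -> H2
  del 85.22.0.0/16 (clear depth 16)
  add 136.125.145.0/24 -> H0 at depth 24
  lookup 136.125.145.5: bits 100010000111110110010001 walk d0:-→d1:-→d2:-→d3:-→d4:-→d5:-→d6:-→d7:-→d8:-→d9:-→d10:-→d11:-→d12:-→d13:-→d14:-→d15:-→d16:-→d17:-→d18:-→d19:-→d20:-→d21:-→d22:-→d23:-→d24:H0 -> H0
  add 85.22.0.0/16 -> H2 at depth 16
  del 85.22.0.0/16 (clear depth 16)
  lookup 136.125.145.0: bits 100010000111110110010001 walk d0:-→d1:-→d2:-→d3:-→d4:-→d5:-→d6:-→d7:-→d8:-→d9:-→d10:-→d11:-→d12:-→d13:-→d14:-→d15:-→d16:-→d17:-→d18:-→d19:-→d20:-→d21:-→d22:-→d23:-→d24:H0 -> H0
  add 197.0.0.0/8 -> H1 at depth 8
  add 85.22.128.88/31 -> H2 at depth 31
  add 192.0.0.0/2 -> H1 at depth 2
  add 85.22.128.0/24 -> H0 at depth 24
  add 136.125.0.0/16 -> H0 at depth 16
  lookup 197.15.13.249: bits 11000101 walk d0:-→d1:-→d2:H1→d3:-→d4:-→d5:-→d6:-→d7:-→d8:H1 -> H1
  add 136.0.0.0/8 -> H0 at depth 8
  add 197.87.16.0/24 -> H1 at depth 24
  add 197.87.16.0/28 -> H1 at depth 28
  del 136.125.145.0/24 (clear depth 24)
  add 85.22.128.80/28 -> H1 at depth 28
  lookup 85.22.128.88: bits 0101010100010110100000000101100 walk d0:-→d1:-→d2:-→d3:-→d4:-→d5:-→d6:-→d7:-→d8:-→d9:-→d10:-→d11:-→d12:-→d13:-→d14:-→d15:-→d16:-→d17:-→d18:-→d19:-→d20:-→d21:-→d22:-→d23:-→d24:H0→d25:-→d26:-→d27:-→d28:H1→d29:-→d30:-→d31:H2 -> H2
  lookup 117.22.128.88: bits 01 walk d0:-→d1:-→d2:- -> no-route
  del 85.22.128.0/24 (clear depth 24)
  add 136.125.145.16/28 -> H1 at depth 28
  lookup 136.125.0.0: bits 1000100001111101 walk d0:-→d1:-→d2:-→d3:-→d4:-→d5:-→d6:-→d7:-→d8:H0→d9:-→d10:-→d11:-→d12:-→d13:-→d14:-→d15:-→d16:H0 -> H0
  lookup 197.8.254.163: bits 110001010 walk d0:-→d1:-→d2:H1→d3:-→d4:-→d5:-→d6:-→d7:-→d8:H1→d9:- -> H1
  lookup 85.22.128.81: bits 0101010100010110100000000101 walk d0:-→d1:-→d2:-→d3:-→d4:-→d5:-→d6:-→d7:-→d8:-→d9:-→d10:-→d11:-→d12:-→d13:-→d14:-→d15:-→d16:-→d17:-→d18:-→d19:-→d20:-→d21:-→d22:-→d23:-→d24:-→d25:-→d26:-→d27:-→d28:H1 -> H1
  add 85.22.128.0/23 -> H1 at depth 23
  add 197.87.16.0/25 -> H1 at depth 25
  lookup 197.0.30.97: bits 110001010 walk d0:-→d1:-→d2:H1→d3:-→d4:-→d5:-→d6:-→d7:-→d8:H1→d9:- -> H1
  add 0.0.0.0/0 -> H0 at depth 0
  add 85.0.0.0/8 -> H1 at depth 8
  lookup 85.89.238.209: bits 010101010 walk d0:H0→d1:-→d2:-→d3:-→d4:-→d5:-→d6:-→d7:-→d8:H1→d9:- -> H1
  lookup 197.0.0.9: bits 110001010 walk d0:H0→d1:-→d2:H1→d3:-→d4:-→d5:-→d6:-→d7:-→d8:H1→d9:- -> H1
  lookup 197.87.16.0: bits 1100010101010111000100000000 walk d0:H0→d1:-→d2:H1→d3:-→d4:-→d5:-→d6:-→d7:-→d8:H1→d9:-→d10:-→d11:-→d12:-→d13:-→d14:-→d15:-→d16:-→d17:-→d18:-→d19:-→d20:-→d21:-→d22:-→d23:-→d24:H1→d25:H1→d26:-→d27:-→d28:H1 -> H1
  del 136.125.145.16/28 (clear depth 28)
  add 197.80.0.0/12 -> H2 at depth 12

== LOOKUPS ==
["H2","H0","H0","H1","H2","no-route","H0","H1","H1","H1","H1","H1","H1"]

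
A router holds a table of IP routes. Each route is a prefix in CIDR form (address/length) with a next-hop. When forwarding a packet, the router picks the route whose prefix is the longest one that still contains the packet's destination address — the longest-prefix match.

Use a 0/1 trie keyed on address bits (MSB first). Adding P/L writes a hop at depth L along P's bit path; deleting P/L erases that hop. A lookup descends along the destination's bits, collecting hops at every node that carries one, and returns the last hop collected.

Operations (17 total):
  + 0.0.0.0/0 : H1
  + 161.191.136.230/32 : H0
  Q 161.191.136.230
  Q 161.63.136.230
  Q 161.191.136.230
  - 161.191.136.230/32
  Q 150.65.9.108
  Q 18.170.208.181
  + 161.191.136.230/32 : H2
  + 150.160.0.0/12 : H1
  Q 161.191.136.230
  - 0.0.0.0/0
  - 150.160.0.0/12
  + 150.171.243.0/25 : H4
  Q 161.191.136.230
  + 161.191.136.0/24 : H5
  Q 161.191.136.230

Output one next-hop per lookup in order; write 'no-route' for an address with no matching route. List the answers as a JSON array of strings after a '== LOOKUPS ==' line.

Apply in order:
  + 0.0.0.0/0 (H1) depth=0
  + 161.191.136.230/32 (H0) depth=32
  lookup 161.191.136.230: bits 10100001101111111000100011100110 walk d0:H1→d1:-→d2:-→d3:-→d4:-→d5:-→d6:-→d7:-→d8:-→d9:-→d10:-→d11:-→d12:-→d13:-→d14:-→d15:-→d16:-→d17:-→d18:-→d19:-→d20:-→d21:-→d22:-→d23:-→d24:-→d25:-→d26:-→d27:-→d28:-→d29:-→d30:-→d31:-→d32:H0 -> H0
  lookup 161.63.136.230: bits 10100001 walk d0:H1→d1:-→d2:-→d3:-→d4:-→d5:-→d6:-→d7:-→d8:- -> H1
  lookup 161.191.136.230: bits 10100001101111111000100011100110 walk d0:H1→d1:-→d2:-→d3:-→d4:-→d5:-→d6:-→d7:-→d8:-→d9:-→d10:-→d11:-→d12:-→d13:-→d14:-→d15:-→d16:-→d17:-→d18:-→d19:-→d20:-→d21:-→d22:-→d23:-→d24:-→d25:-→d26:-→d27:-→d28:-→d29:-→d30:-→d31:-→d32:H0 -> H0
  - 161.191.136.230/32 clear@32
  lookup 150.65.9.108: bits 10 walk d0:H1→d1:-→d2:- -> H1
  lookup 18.170.208.181: bits ε walk d0:H1 -> H1
  + 161.191.136.230/32 (H2) depth=32
  + 150.160.0.0/12 (H1) depth=12
  lookup 161.191.136.230: bits 10100001101111111000100011100110 walk d0:H1→d1:-→d2:-→d3:-→d4:-→d5:-→d6:-→d7:-→d8:-→d9:-→d10:-→d11:-→d12:-→d13:-→d14:-→d15:-→d16:-→d17:-→d18:-→d19:-→d20:-→d21:-→d22:-→d23:-→d24:-→d25:-→d26:-→d27:-→d28:-→d29:-→d30:-→d31:-→d32:H2 -> H2
  - 0.0.0.0/0 clear@0
  - 150.160.0.0/12 clear@12
  + 150.171.243.0/25 (H4) depth=25
  lookup 161.191.136.230: bits 10100001101111111000100011100110 walk d0:-→d1:-→d2:-→d3:-→d4:-→d5:-→d6:-→d7:-→d8:-→d9:-→d10:-→d11:-→d12:-→d13:-→d14:-→d15:-→d16:-→d17:-→d18:-→d19:-→d20:-→d21:-→d22:-→d23:-→d24:-→d25:-→d26:-→d27:-→d28:-→d29:-→d30:-→d31:-→d32:H2 -> H2
  + 161.191.136.0/24 (H5) depth=24
  lookup 161.191.136.230: bits 10100001101111111000100011100110 walk d0:-→d1:-→d2:-→d3:-→d4:-→d5:-→d6:-→d7:-→d8:-→d9:-→d10:-→d11:-→d12:-→d13:-→d14:-→d15:-→d16:-→d17:-→d18:-→d19:-→d20:-→d21:-→d22:-→d23:-→d24:H5→d25:-→d26:-→d27:-→d28:-→d29:-→d30:-→d31:-→d32:H2 -> H2

== LOOKUPS ==
["H0","H1","H0","H1","H1","H2","H2","H2"]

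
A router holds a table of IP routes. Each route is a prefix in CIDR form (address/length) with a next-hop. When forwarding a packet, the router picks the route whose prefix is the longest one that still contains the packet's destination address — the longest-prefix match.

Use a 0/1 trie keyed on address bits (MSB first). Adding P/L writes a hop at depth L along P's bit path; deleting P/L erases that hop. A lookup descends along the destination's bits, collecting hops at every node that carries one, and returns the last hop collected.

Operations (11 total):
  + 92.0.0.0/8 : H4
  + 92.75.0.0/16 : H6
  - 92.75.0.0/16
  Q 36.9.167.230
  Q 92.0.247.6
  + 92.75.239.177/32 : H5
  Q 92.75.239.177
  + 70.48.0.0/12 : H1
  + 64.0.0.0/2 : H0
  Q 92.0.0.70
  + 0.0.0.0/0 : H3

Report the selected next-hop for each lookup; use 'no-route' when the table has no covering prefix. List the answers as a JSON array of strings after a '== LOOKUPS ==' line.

Trace:
  add 92.0.0.0/8 -> H4 at depth 8
  add 92.75.0.0/16 -> H6 at depth 16
  del 92.75.0.0/16 (clear depth 16)
  lookup 36.9.167.230: bits 0 walk d0:-→d1:- -> no-route
  lookup 92.0.247.6: bits 010111000 walk d0:-→d1:-→d2:-→d3:-→d4:-→d5:-→d6:-→d7:-→d8:H4→d9:- -> H4
  add 92.75.239.177/32 -> H5 at depth 32
  lookup 92.75.239.177: bits 01011100010010111110111110110001 walk d0:-→d1:-→d2:-→d3:-→d4:-→d5:-→d6:-→d7:-→d8:H4→d9:-→d10:-→d11:-→d12:-→d13:-→d14:-→d15:-→d16:-→d17:-→d18:-→d19:-→d20:-→d21:-→d22:-→d23:-→d24:-→d25:-→d26:-→d27:-→d28:-→d29:-→d30:-→d31:-→d32:H5 -> H5
  add 70.48.0.0/12 -> H1 at depth 12
  add 64.0.0.0/2 -> H0 at depth 2
  lookup 92.0.0.70: bits 010111000 walk d0:-→d1:-→d2:H0→d3:-→d4:-→d5:-→d6:-→d7:-→d8:H4→d9:- -> H4
  add 0.0.0.0/0 -> H3 at depth 0

== LOOKUPS ==
["no-route","H4","H5","H4"]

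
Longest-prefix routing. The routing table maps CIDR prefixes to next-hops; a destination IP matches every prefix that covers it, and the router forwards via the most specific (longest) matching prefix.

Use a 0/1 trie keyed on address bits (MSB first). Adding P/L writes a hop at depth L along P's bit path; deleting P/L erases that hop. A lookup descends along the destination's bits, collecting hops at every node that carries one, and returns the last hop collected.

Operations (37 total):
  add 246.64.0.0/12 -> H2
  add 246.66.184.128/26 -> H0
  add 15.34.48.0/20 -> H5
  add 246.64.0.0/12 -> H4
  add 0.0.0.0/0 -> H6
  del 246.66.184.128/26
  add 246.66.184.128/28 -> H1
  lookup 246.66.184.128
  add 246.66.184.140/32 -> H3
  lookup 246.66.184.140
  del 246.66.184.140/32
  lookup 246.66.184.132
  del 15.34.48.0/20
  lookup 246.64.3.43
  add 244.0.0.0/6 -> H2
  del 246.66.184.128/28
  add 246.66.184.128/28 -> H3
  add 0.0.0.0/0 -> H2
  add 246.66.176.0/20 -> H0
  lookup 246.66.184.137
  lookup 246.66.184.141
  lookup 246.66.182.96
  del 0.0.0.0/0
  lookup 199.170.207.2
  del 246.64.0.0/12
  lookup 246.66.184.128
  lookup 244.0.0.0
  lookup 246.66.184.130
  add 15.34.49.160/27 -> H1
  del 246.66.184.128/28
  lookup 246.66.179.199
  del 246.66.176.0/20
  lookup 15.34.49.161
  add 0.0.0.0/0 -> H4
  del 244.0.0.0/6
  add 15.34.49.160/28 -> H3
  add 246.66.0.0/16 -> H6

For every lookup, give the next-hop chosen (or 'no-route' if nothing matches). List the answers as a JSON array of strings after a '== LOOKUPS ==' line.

Apply in order:
  + 246.64.0.0/12 (H2) depth=12
  + 246.66.184.128/26 (H0) depth=26
  + 15.34.48.0/20 (H5) depth=20
  + 246.64.0.0/12 (H4) depth=12
  + 0.0.0.0/0 (H6) depth=0
  del 246.66.184.128/26 (clear depth 26)
  + 246.66.184.128/28 (H1) depth=28
  lookup 246.66.184.128: bits 1111011001000010101110001000 walk d0:H6→d1:-→d2:-→d3:-→d4:-→d5:-→d6:-→d7:-→d8:-→d9:-→d10:-→d11:-→d12:H4→d13:-→d14:-→d15:-→d16:-→d17:-→d18:-→d19:-→d20:-→d21:-→d22:-→d23:-→d24:-→d25:-→d26:-→d27:-→d28:H1 -> H1
  + 246.66.184.140/32 (H3) depth=32
  lookup 246.66.184.140: bits 11110110010000101011100010001100 walk d0:H6→d1:-→d2:-→d3:-→d4:-→d5:-→d6:-→d7:-→d8:-→d9:-→d10:-→d11:-→d12:H4→d13:-→d14:-→d15:-→d16:-→d17:-→d18:-→d19:-→d20:-→d21:-→d22:-→d23:-→d24:-→d25:-→d26:-→d27:-→d28:H1→d29:-→d30:-→d31:-→d32:H3 -> H3
  del 246.66.184.140/32 (clear depth 32)
  lookup 246.66.184.132: bits 1111011001000010101110001000 walk d0:H6→d1:-→d2:-→d3:-→d4:-→d5:-→d6:-→d7:-→d8:-→d9:-→d10:-→d11:-→d12:H4→d13:-→d14:-→d15:-→d16:-→d17:-→d18:-→d19:-→d20:-→d21:-→d22:-→d23:-→d24:-→d25:-→d26:-→d27:-→d28:H1 -> H1
  del 15.34.48.0/20 (clear depth 20)
  lookup 246.64.3.43: bits 11110110010000 walk d0:H6→d1:-→d2:-→d3:-→d4:-→d5:-→d6:-→d7:-→d8:-→d9:-→d10:-→d11:-→d12:H4→d13:-→d14:- -> H4
  + 244.0.0.0/6 (H2) depth=6
  del 246.66.184.128/28 (clear depth 28)
  + 246.66.184.128/28 (H3) depth=28
  + 0.0.0.0/0 (H2) depth=0
  + 246.66.176.0/20 (H0) depth=20
  lookup 246.66.184.137: bits 11110110010000101011100010001 walk d0:H2→d1:-→d2:-→d3:-→d4:-→d5:-→d6:H2→d7:-→d8:-→d9:-→d10:-→d11:-→d12:H4→d13:-→d14:-→d15:-→d16:-→d17:-→d18:-→d19:-→d20:H0→d21:-→d22:-→d23:-→d24:-→d25:-→d26:-→d27:-→d28:H3→d29:- -> H3
  lookup 246.66.184.141: bits 1111011001000010101110001000110 walk d0:H2→d1:-→d2:-→d3:-→d4:-→d5:-→d6:H2→d7:-→d8:-→d9:-→d10:-→d11:-→d12:H4→d13:-→d14:-→d15:-→d16:-→d17:-→d18:-→d19:-→d20:H0→d21:-→d22:-→d23:-→d24:-→d25:-→d26:-→d27:-→d28:H3→d29:-→d30:-→d31:- -> H3
  lookup 246.66.182.96: bits 11110110010000101011 walk d0:H2→d1:-→d2:-→d3:-→d4:-→d5:-→d6:H2→d7:-→d8:-→d9:-→d10:-→d11:-→d12:H4→d13:-→d14:-→d15:-→d16:-→d17:-→d18:-→d19:-→d20:H0 -> H0
  del 0.0.0.0/0 (clear depth 0)
  lookup 199.170.207.2: bits 11 walk d0:-→d1:-→d2:- -> no-route
  del 246.64.0.0/12 (clear depth 12)
  lookup 246.66.184.128: bits 1111011001000010101110001000 walk d0:-→d1:-→d2:-→d3:-→d4:-→d5:-→d6:H2→d7:-→d8:-→d9:-→d10:-→d11:-→d12:-→d13:-→d14:-→d15:-→d16:-→d17:-→d18:-→d19:-→d20:H0→d21:-→d22:-→d23:-→d24:-→d25:-→d26:-→d27:-→d28:H3 -> H3
  lookup 244.0.0.0: bits 111101 walk d0:-→d1:-→d2:-→d3:-→d4:-→d5:-→d6:H2 -> H2
  lookup 246.66.184.130: bits 1111011001000010101110001000 walk d0:-→d1:-→d2:-→d3:-→d4:-→d5:-→d6:H2→d7:-→d8:-→d9:-→d10:-→d11:-→d12:-→d13:-→d14:-→d15:-→d16:-→d17:-→d18:-→d19:-→d20:H0→d21:-→d22:-→d23:-→d24:-→d25:-→d26:-→d27:-→d28:H3 -> H3
  + 15.34.49.160/27 (H1) depth=27
  del 246.66.184.128/28 (clear depth 28)
  lookup 246.66.179.199: bits 11110110010000101011 walk d0:-→d1:-→d2:-→d3:-→d4:-→d5:-→d6:H2→d7:-→d8:-→d9:-→d10:-→d11:-→d12:-→d13:-→d14:-→d15:-→d16:-→d17:-→d18:-→d19:-→d20:H0 -> H0
  del 246.66.176.0/20 (clear depth 20)
  lookup 15.34.49.161: bits 000011110010001000110001101 walk d0:-→d1:-→d2:-→d3:-→d4:-→d5:-→d6:-→d7:-→d8:-→d9:-→d10:-→d11:-→d12:-→d13:-→d14:-→d15:-→d16:-→d17:-→d18:-→d19:-→d20:-→d21:-→d22:-→d23:-→d24:-→d25:-→d26:-→d27:H1 -> H1
  + 0.0.0.0/0 (H4) depth=0
  del 244.0.0.0/6 (clear depth 6)
  + 15.34.49.160/28 (H3) depth=28
  + 246.66.0.0/16 (H6) depth=16

== LOOKUPS ==
["H1","H3","H1","H4","H3","H3","H0","no-route","H3","H2","H3","H0","H1"]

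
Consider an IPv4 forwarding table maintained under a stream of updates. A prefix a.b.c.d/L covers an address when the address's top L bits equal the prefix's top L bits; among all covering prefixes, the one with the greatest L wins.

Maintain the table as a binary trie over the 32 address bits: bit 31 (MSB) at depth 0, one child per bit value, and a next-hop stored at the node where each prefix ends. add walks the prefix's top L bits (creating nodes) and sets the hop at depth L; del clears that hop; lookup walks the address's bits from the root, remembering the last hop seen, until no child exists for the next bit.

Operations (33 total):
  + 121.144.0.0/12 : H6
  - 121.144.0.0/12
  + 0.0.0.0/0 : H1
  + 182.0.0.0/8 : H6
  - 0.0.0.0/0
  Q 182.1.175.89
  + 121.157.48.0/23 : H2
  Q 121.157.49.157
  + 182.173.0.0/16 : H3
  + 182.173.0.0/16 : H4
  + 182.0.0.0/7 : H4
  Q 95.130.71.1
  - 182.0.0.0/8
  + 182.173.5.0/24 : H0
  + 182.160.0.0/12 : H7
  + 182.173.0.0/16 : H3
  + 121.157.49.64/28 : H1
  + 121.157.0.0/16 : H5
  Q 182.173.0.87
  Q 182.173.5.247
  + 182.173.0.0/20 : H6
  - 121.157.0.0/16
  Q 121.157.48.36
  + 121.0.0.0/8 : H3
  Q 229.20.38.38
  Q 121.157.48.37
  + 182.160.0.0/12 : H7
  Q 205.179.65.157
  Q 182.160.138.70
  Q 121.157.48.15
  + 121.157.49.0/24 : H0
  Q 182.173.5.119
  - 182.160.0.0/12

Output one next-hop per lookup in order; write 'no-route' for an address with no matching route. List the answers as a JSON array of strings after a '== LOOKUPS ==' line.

Process each operation:
  add 121.144.0.0/12 -> H6 at depth 12
  - 121.144.0.0/12 clear@12
  add 0.0.0.0/0 -> H1 at depth 0
  add 182.0.0.0/8 -> H6 at depth 8
  - 0.0.0.0/0 clear@0
  Q 182.1.175.89: descend 10110110 ; hops seen [H6] ; pick H6
  add 121.157.48.0/23 -> H2 at depth 23
  Q 121.157.49.157: descend 01111001100111010011000 ; hops seen [H2] ; pick H2
  add 182.173.0.0/16 -> H3 at depth 16
  add 182.173.0.0/16 -> H4 at depth 16
  add 182.0.0.0/7 -> H4 at depth 7
  Q 95.130.71.1: descend 01 ; hops seen [∅] ; pick no-route
  - 182.0.0.0/8 clear@8
  add 182.173.5.0/24 -> H0 at depth 24
  add 182.160.0.0/12 -> H7 at depth 12
  add 182.173.0.0/16 -> H3 at depth 16
  add 121.157.49.64/28 -> H1 at depth 28
  add 121.157.0.0/16 -> H5 at depth 16
  Q 182.173.0.87: descend 101101101010110100000 ; hops seen [H4,H7,H3] ; pick H3
  Q 182.173.5.247: descend 101101101010110100000101 ; hops seen [H4,H7,H3,H0] ; pick H0
  add 182.173.0.0/20 -> H6 at depth 20
  - 121.157.0.0/16 clear@16
  Q 121.157.48.36: descend 01111001100111010011000 ; hops seen [H2] ; pick H2
  add 121.0.0.0/8 -> H3 at depth 8
  Q 229.20.38.38: descend 1 ; hops seen [∅] ; pick no-route
  Q 121.157.48.37: descend 01111001100111010011000 ; hops seen [H3,H2] ; pick H2
  add 182.160.0.0/12 -> H7 at depth 12
  Q 205.179.65.157: descend 1 ; hops seen [∅] ; pick no-route
  Q 182.160.138.70: descend 101101101010 ; hops seen [H4,H7] ; pick H7
  Q 121.157.48.15: descend 01111001100111010011000 ; hops seen [H3,H2] ; pick H2
  add 121.157.49.0/24 -> H0 at depth 24
  Q 182.173.5.119: descend 101101101010110100000101 ; hops seen [H4,H7,H3,H6,H0] ; pick H0
  - 182.160.0.0/12 clear@12

== LOOKUPS ==
["H6","H2","no-route","H3","H0","H2","no-route","H2","no-route","H7","H2","H0"]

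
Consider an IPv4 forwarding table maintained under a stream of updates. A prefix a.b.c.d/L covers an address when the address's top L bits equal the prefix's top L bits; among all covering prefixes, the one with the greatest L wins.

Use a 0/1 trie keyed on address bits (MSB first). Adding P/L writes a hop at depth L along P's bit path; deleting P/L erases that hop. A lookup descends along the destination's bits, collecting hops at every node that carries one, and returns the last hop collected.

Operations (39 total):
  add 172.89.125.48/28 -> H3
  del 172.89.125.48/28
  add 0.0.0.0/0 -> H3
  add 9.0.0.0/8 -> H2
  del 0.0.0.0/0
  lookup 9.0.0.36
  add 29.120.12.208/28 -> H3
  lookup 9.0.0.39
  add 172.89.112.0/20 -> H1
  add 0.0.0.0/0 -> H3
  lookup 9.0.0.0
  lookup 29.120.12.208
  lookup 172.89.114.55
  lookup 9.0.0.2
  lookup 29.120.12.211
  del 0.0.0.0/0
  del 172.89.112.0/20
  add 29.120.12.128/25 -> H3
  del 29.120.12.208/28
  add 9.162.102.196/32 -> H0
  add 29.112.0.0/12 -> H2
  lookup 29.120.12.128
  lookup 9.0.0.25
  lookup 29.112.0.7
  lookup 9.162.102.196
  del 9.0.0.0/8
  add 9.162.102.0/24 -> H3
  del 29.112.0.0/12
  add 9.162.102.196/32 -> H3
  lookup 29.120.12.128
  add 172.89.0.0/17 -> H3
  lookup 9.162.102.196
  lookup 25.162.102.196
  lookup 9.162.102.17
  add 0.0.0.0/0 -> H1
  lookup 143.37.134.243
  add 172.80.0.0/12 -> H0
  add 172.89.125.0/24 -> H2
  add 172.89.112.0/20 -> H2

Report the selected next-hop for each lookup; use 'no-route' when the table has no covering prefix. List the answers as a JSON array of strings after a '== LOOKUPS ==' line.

Trace:
  add 172.89.125.48/28 -> H3 at depth 28
  del 172.89.125.48/28 (clear depth 28)
  add 0.0.0.0/0 -> H3 at depth 0
  add 9.0.0.0/8 -> H2 at depth 8
  del 0.0.0.0/0 (clear depth 0)
  ? 9.0.0.36  path d0:-→d1:-→d2:-→d3:-→d4:-→d5:-→d6:-→d7:-→d8:H2  best=H2
  add 29.120.12.208/28 -> H3 at depth 28
  ? 9.0.0.39  path d0:-→d1:-→d2:-→d3:-→d4:-→d5:-→d6:-→d7:-→d8:H2  best=H2
  add 172.89.112.0/20 -> H1 at depth 20
  add 0.0.0.0/0 -> H3 at depth 0
  ? 9.0.0.0  path d0:H3→d1:-→d2:-→d3:-→d4:-→d5:-→d6:-→d7:-→d8:H2  best=H2
  ? 29.120.12.208  path d0:H3→d1:-→d2:-→d3:-→d4:-→d5:-→d6:-→d7:-→d8:-→d9:-→d10:-→d11:-→d12:-→d13:-→d14:-→d15:-→d16:-→d17:-→d18:-→d19:-→d20:-→d21:-→d22:-→d23:-→d24:-→d25:-→d26:-→d27:-→d28:H3  best=H3
  ? 172.89.114.55  path d0:H3→d1:-→d2:-→d3:-→d4:-→d5:-→d6:-→d7:-→d8:-→d9:-→d10:-→d11:-→d12:-→d13:-→d14:-→d15:-→d16:-→d17:-→d18:-→d19:-→d20:H1  best=H1
  ? 9.0.0.2  path d0:H3→d1:-→d2:-→d3:-→d4:-→d5:-→d6:-→d7:-→d8:H2  best=H2
  ? 29.120.12.211  path d0:H3→d1:-→d2:-→d3:-→d4:-→d5:-→d6:-→d7:-→d8:-→d9:-→d10:-→d11:-→d12:-→d13:-→d14:-→d15:-→d16:-→d17:-→d18:-→d19:-→d20:-→d21:-→d22:-→d23:-→d24:-→d25:-→d26:-→d27:-→d28:H3  best=H3
  del 0.0.0.0/0 (clear depth 0)
  del 172.89.112.0/20 (clear depth 20)
  add 29.120.12.128/25 -> H3 at depth 25
  del 29.120.12.208/28 (clear depth 28)
  add 9.162.102.196/32 -> H0 at depth 32
  add 29.112.0.0/12 -> H2 at depth 12
  ? 29.120.12.128  path d0:-→d1:-→d2:-→d3:-→d4:-→d5:-→d6:-→d7:-→d8:-→d9:-→d10:-→d11:-→d12:H2→d13:-→d14:-→d15:-→d16:-→d17:-→d18:-→d19:-→d20:-→d21:-→d22:-→d23:-→d24:-→d25:H3  best=H3
  ? 9.0.0.25  path d0:-→d1:-→d2:-→d3:-→d4:-→d5:-→d6:-→d7:-→d8:H2  best=H2
  ? 29.112.0.7  path d0:-→d1:-→d2:-→d3:-→d4:-→d5:-→d6:-→d7:-→d8:-→d9:-→d10:-→d11:-→d12:H2  best=H2
  ? 9.162.102.196  path d0:-→d1:-→d2:-→d3:-→d4:-→d5:-→d6:-→d7:-→d8:H2→d9:-→d10:-→d11:-→d12:-→d13:-→d14:-→d15:-→d16:-→d17:-→d18:-→d19:-→d20:-→d21:-→d22:-→d23:-→d24:-→d25:-→d26:-→d27:-→d28:-→d29:-→d30:-→d31:-→d32:H0  best=H0
  del 9.0.0.0/8 (clear depth 8)
  add 9.162.102.0/24 -> H3 at depth 24
  del 29.112.0.0/12 (clear depth 12)
  add 9.162.102.196/32 -> H3 at depth 32
  ? 29.120.12.128  path d0:-→d1:-→d2:-→d3:-→d4:-→d5:-→d6:-→d7:-→d8:-→d9:-→d10:-→d11:-→d12:-→d13:-→d14:-→d15:-→d16:-→d17:-→d18:-→d19:-→d20:-→d21:-→d22:-→d23:-→d24:-→d25:H3  best=H3
  add 172.89.0.0/17 -> H3 at depth 17
  ? 9.162.102.196  path d0:-→d1:-→d2:-→d3:-→d4:-→d5:-→d6:-→d7:-→d8:-→d9:-→d10:-→d11:-→d12:-→d13:-→d14:-→d15:-→d16:-→d17:-→d18:-→d19:-→d20:-→d21:-→d22:-→d23:-→d24:H3→d25:-→d26:-→d27:-→d28:-→d29:-→d30:-→d31:-→d32:H3  best=H3
  ? 25.162.102.196  path d0:-→d1:-→d2:-→d3:-→d4:-→d5:-  best=no-route
  ? 9.162.102.17  path d0:-→d1:-→d2:-→d3:-→d4:-→d5:-→d6:-→d7:-→d8:-→d9:-→d10:-→d11:-→d12:-→d13:-→d14:-→d15:-→d16:-→d17:-→d18:-→d19:-→d20:-→d21:-→d22:-→d23:-→d24:H3  best=H3
  add 0.0.0.0/0 -> H1 at depth 0
  ? 143.37.134.243  path d0:H1→d1:-→d2:-  best=H1
  add 172.80.0.0/12 -> H0 at depth 12
  add 172.89.125.0/24 -> H2 at depth 24
  add 172.89.112.0/20 -> H2 at depth 20

== LOOKUPS ==
["H2","H2","H2","H3","H1","H2","H3","H3","H2","H2","H0","H3","H3","no-route","H3","H1"]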